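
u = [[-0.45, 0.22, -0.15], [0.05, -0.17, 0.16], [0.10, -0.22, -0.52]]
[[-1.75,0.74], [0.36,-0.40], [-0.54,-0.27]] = u@[[3.56, -0.64], [0.37, 1.81], [1.56, -0.37]]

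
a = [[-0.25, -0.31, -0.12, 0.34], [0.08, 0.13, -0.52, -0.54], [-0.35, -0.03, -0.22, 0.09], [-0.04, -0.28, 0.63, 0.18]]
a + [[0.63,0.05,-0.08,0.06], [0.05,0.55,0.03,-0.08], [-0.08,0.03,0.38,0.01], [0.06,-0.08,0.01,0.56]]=[[0.38, -0.26, -0.2, 0.4], [0.13, 0.68, -0.49, -0.62], [-0.43, 0.0, 0.16, 0.1], [0.02, -0.36, 0.64, 0.74]]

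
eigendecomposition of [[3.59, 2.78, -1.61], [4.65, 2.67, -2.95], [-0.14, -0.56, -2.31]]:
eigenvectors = [[0.65,0.61,0.01], [0.75,-0.77,0.48], [-0.06,0.18,0.88]]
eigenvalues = [6.93, -0.36, -2.62]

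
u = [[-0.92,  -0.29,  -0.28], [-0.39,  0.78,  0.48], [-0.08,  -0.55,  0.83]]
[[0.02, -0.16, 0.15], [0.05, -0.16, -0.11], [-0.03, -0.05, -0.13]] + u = [[-0.90,-0.45,-0.13], [-0.34,0.62,0.37], [-0.11,-0.60,0.70]]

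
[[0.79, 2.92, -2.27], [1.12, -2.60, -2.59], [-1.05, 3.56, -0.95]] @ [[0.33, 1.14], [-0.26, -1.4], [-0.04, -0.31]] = [[-0.41, -2.48], [1.15, 5.72], [-1.23, -5.89]]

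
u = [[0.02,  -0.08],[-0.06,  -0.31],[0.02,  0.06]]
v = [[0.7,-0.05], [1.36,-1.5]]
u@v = [[-0.09,  0.12], [-0.46,  0.47], [0.1,  -0.09]]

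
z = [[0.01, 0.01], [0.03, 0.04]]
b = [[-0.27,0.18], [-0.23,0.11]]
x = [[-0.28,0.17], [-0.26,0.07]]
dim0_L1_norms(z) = [0.04, 0.05]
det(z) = 0.00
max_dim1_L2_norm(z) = 0.05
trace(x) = -0.21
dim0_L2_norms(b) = [0.35, 0.21]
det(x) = 0.02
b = x + z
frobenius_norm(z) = 0.05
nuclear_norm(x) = 0.48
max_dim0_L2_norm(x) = 0.38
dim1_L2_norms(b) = [0.32, 0.25]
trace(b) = -0.16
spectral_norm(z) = 0.05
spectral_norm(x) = 0.42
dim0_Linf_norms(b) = [0.27, 0.18]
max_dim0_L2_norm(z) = 0.04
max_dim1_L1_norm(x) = 0.45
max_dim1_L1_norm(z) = 0.07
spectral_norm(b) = 0.41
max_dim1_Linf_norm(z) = 0.04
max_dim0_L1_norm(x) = 0.54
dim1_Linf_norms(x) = [0.28, 0.26]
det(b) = 0.01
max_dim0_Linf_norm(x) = 0.28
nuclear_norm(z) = 0.05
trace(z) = 0.05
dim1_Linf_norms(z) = [0.01, 0.04]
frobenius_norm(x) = 0.42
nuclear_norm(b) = 0.44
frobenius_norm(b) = 0.41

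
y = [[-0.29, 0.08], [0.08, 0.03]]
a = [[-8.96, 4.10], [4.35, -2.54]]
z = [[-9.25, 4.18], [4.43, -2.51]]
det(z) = 4.70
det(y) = -0.02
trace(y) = -0.26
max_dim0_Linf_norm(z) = 9.25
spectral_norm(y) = 0.31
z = a + y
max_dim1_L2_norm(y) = 0.3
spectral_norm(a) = 11.06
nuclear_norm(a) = 11.50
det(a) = 4.92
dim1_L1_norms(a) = [13.06, 6.89]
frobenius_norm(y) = 0.31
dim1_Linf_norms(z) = [9.25, 4.43]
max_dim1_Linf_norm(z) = 9.25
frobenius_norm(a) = 11.07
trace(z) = -11.76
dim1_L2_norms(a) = [9.85, 5.04]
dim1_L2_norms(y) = [0.3, 0.09]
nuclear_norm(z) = 11.76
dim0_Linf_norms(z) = [9.25, 4.18]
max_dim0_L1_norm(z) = 13.68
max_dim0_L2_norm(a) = 9.96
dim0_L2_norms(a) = [9.96, 4.82]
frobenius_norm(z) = 11.36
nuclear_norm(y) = 0.36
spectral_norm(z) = 11.35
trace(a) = -11.50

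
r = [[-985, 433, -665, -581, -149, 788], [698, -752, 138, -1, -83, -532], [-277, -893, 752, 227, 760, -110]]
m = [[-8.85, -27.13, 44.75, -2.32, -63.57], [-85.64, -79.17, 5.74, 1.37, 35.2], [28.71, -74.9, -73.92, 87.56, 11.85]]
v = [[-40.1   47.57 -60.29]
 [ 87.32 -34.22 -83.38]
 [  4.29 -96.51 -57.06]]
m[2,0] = 28.71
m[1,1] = -79.17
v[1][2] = -83.38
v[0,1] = 47.57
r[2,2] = 752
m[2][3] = 87.56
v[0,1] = 47.57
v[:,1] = [47.57, -34.22, -96.51]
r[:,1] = [433, -752, -893]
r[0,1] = 433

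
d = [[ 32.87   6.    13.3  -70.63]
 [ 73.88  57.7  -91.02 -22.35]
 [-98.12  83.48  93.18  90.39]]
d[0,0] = 32.87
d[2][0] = -98.12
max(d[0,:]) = 32.87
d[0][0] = 32.87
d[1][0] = 73.88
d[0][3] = -70.63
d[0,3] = -70.63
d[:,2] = [13.3, -91.02, 93.18]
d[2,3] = 90.39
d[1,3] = -22.35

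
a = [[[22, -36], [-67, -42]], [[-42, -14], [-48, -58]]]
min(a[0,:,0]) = -67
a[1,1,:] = [-48, -58]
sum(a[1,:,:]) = -162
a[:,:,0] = [[22, -67], [-42, -48]]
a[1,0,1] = -14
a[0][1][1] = -42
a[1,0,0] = -42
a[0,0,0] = 22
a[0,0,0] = 22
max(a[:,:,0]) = 22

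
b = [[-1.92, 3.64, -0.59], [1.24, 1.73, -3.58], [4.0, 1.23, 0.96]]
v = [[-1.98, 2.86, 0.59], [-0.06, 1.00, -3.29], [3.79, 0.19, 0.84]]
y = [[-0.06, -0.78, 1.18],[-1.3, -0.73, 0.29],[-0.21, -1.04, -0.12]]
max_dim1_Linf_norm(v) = 3.79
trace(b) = 0.77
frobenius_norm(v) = 6.28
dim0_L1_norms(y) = [1.57, 2.55, 1.59]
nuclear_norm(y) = 3.76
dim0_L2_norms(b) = [4.61, 4.21, 3.75]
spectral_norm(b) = 4.83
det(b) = -64.92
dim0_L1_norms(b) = [7.16, 6.6, 5.13]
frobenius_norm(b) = 7.28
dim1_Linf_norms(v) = [2.86, 3.29, 3.79]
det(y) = 1.56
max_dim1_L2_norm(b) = 4.29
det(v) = -40.66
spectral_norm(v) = 4.61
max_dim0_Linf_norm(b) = 4.0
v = y + b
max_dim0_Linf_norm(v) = 3.79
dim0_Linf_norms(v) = [3.79, 2.86, 3.29]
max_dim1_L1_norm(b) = 6.55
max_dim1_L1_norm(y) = 2.32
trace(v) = -0.14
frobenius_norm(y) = 2.33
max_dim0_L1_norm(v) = 5.83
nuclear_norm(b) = 12.35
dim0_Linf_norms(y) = [1.3, 1.04, 1.18]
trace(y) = -0.91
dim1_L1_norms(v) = [5.43, 4.35, 4.82]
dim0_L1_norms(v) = [5.83, 4.05, 4.72]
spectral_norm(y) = 1.93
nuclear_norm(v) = 10.59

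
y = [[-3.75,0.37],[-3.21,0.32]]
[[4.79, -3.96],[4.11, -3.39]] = y @ [[-1.15, 0.95], [1.30, -1.07]]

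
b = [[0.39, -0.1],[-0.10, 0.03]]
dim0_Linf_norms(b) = [0.39, 0.1]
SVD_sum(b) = [[0.39, -0.1], [-0.10, 0.03]] + [[0.0, 0.00],[0.00, 0.00]]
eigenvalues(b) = [0.42, 0.0]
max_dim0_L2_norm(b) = 0.4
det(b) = 0.00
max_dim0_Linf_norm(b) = 0.39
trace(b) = 0.42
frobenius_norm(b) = 0.42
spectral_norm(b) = 0.42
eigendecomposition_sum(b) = [[0.39, -0.10], [-0.1, 0.03]] + [[0.0, 0.00], [0.00, 0.00]]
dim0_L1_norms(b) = [0.49, 0.13]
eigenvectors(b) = [[0.97, 0.25], [-0.25, 0.97]]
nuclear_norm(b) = 0.42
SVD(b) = [[-0.97, 0.25], [0.25, 0.97]] @ diag([0.41591260281974, 0.004087397180259992]) @ [[-0.97, 0.25],[0.25, 0.97]]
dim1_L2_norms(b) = [0.4, 0.1]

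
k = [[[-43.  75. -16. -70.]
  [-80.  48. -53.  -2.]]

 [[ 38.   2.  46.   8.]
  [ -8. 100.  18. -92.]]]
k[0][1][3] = -2.0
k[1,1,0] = -8.0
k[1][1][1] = 100.0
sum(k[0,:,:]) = -141.0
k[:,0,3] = [-70.0, 8.0]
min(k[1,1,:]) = -92.0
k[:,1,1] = [48.0, 100.0]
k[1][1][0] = -8.0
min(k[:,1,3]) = -92.0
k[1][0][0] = 38.0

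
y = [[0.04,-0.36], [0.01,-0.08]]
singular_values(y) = [0.37, 0.0]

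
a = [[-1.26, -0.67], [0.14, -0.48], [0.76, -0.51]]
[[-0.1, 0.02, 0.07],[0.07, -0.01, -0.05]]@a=[[0.18, 0.02], [-0.13, -0.02]]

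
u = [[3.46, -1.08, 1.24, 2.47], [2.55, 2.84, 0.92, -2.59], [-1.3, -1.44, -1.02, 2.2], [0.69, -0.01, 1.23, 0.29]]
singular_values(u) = [5.61, 4.68, 1.02, 0.42]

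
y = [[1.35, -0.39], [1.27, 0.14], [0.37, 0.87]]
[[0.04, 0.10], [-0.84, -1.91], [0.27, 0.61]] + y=[[1.39, -0.29], [0.43, -1.77], [0.64, 1.48]]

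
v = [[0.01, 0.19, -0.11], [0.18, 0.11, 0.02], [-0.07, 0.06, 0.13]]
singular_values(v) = [0.26, 0.16, 0.16]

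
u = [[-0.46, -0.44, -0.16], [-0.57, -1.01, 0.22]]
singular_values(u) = [1.32, 0.29]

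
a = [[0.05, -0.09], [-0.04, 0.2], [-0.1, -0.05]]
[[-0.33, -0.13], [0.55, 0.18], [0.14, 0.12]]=a @ [[-2.49, -1.50], [2.27, 0.60]]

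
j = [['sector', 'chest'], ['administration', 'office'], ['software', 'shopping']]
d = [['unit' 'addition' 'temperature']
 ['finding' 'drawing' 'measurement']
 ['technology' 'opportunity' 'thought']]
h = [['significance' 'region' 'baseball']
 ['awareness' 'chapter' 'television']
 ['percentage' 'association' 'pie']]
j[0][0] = 'sector'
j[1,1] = 'office'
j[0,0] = 'sector'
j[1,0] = 'administration'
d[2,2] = 'thought'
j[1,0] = 'administration'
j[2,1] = 'shopping'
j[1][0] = 'administration'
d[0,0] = 'unit'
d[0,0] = 'unit'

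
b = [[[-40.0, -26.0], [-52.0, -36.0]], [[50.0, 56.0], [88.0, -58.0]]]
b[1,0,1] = 56.0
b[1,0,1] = 56.0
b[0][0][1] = -26.0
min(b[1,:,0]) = 50.0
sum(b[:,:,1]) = -64.0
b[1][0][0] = 50.0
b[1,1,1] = -58.0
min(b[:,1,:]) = -58.0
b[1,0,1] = 56.0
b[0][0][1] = -26.0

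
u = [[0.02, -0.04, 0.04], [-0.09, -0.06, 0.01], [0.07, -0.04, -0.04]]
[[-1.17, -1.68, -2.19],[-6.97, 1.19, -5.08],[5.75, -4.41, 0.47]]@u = [[-0.03, 0.24, 0.02], [-0.60, 0.41, -0.06], [0.54, 0.02, 0.17]]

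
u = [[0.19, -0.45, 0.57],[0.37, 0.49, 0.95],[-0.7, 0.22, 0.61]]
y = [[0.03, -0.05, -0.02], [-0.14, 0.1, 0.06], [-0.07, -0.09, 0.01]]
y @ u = [[0.0, -0.04, -0.04],[-0.03, 0.13, 0.05],[-0.05, -0.01, -0.12]]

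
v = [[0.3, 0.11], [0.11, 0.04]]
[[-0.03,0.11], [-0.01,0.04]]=v@[[0.02,0.36], [-0.33,0.02]]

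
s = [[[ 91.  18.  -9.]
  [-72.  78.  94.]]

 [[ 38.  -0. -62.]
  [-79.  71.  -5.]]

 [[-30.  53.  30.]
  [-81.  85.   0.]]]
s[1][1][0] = -79.0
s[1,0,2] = -62.0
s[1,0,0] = 38.0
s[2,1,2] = 0.0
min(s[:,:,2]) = -62.0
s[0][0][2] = -9.0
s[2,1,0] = -81.0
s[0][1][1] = 78.0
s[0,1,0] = -72.0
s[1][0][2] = -62.0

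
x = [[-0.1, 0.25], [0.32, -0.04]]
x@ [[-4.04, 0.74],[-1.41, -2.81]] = [[0.05, -0.78],[-1.24, 0.35]]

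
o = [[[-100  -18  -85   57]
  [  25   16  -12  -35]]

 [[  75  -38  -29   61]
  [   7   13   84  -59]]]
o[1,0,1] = -38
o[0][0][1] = -18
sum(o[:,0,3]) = 118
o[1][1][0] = 7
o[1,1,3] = -59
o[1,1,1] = 13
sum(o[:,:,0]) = 7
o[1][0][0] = 75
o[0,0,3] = 57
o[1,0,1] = -38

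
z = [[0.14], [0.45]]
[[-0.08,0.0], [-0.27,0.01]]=z @ [[-0.60, 0.03]]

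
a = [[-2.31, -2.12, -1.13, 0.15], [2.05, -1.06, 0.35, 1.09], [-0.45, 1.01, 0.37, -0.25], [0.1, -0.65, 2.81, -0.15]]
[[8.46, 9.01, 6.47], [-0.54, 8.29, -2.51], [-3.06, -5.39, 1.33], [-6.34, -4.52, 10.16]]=a @ [[-0.11,0.45,-3.48],[-2.44,-3.29,-1.04],[-2.91,-2.16,3.61],[-1.73,4.25,2.07]]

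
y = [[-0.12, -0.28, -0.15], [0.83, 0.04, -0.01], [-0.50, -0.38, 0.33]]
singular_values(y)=[1.03, 0.4, 0.29]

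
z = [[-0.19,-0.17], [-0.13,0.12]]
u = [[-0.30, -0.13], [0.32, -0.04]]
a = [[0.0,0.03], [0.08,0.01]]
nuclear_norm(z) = 0.43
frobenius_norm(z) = 0.31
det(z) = -0.04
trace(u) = -0.34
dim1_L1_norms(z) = [0.36, 0.25]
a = z @ u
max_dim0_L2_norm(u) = 0.44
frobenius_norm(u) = 0.46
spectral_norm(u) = 0.44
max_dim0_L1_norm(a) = 0.08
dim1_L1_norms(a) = [0.03, 0.09]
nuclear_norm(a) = 0.11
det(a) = -0.00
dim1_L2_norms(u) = [0.33, 0.32]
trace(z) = -0.07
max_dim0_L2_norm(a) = 0.08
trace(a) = 0.01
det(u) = 0.05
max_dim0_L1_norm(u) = 0.62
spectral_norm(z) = 0.26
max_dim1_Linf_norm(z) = 0.19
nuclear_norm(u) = 0.56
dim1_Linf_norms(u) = [0.3, 0.32]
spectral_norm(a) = 0.08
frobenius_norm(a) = 0.09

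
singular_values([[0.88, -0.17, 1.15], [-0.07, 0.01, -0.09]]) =[1.46, 0.0]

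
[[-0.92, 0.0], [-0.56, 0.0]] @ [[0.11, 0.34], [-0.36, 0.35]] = [[-0.1, -0.31], [-0.06, -0.19]]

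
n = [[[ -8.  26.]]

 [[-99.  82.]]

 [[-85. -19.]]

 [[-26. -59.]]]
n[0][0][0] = -8.0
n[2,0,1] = -19.0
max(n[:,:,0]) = -8.0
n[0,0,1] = 26.0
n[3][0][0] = -26.0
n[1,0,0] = -99.0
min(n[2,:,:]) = -85.0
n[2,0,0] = -85.0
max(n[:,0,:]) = 82.0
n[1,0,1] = 82.0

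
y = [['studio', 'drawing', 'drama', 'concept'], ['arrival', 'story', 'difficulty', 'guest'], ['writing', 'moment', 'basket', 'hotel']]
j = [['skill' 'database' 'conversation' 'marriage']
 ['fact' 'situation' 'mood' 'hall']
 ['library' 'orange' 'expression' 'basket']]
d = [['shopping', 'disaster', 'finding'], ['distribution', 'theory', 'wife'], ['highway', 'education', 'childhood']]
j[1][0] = 'fact'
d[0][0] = 'shopping'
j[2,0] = 'library'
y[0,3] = 'concept'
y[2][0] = 'writing'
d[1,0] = 'distribution'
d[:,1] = ['disaster', 'theory', 'education']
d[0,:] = ['shopping', 'disaster', 'finding']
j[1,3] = 'hall'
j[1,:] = ['fact', 'situation', 'mood', 'hall']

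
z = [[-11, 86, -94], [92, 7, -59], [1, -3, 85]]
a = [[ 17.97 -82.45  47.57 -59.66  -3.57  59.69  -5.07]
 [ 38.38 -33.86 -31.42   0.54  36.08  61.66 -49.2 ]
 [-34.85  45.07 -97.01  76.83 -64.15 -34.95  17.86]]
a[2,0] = -34.85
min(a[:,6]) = -49.2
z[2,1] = -3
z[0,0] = -11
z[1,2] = -59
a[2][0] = -34.85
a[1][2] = -31.42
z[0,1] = 86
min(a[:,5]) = -34.95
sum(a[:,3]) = 17.71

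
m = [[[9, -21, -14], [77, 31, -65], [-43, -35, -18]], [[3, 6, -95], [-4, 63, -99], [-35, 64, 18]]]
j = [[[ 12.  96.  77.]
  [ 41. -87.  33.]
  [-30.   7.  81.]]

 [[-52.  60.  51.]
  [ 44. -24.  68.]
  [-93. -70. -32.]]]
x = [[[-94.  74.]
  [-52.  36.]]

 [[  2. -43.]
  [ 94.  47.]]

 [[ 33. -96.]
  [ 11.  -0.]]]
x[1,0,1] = -43.0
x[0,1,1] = 36.0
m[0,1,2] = -65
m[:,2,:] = [[-43, -35, -18], [-35, 64, 18]]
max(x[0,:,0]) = -52.0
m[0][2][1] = -35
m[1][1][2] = -99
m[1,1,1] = 63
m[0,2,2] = -18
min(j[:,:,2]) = -32.0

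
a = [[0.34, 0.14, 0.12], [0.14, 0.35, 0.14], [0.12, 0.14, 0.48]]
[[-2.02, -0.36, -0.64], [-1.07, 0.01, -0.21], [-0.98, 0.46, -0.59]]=a @ [[-5.48, -1.59, -1.77], [-0.69, 0.15, 0.49], [-0.46, 1.32, -0.92]]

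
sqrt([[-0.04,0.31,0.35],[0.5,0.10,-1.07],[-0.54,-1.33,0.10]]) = [[(-0.03+0.07j), (-0.04-0.32j), (0.03-0.29j)], [(0.44-0.03j), 0.64+0.58j, (-0.46+0.52j)], [-0.49+0.02j, (-0.71+0.51j), (0.51+0.46j)]]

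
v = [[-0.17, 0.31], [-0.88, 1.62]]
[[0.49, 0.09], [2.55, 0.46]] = v @ [[-0.50, -0.02], [1.30, 0.27]]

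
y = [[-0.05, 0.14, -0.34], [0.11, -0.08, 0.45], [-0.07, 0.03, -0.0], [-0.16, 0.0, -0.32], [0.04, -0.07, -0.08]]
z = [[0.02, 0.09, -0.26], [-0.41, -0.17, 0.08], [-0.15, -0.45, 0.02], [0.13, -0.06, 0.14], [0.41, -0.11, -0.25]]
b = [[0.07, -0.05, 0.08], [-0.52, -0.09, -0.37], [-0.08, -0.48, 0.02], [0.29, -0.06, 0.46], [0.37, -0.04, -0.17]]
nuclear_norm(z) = 1.47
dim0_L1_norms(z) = [1.12, 0.88, 0.75]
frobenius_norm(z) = 0.89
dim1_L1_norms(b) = [0.2, 0.98, 0.58, 0.81, 0.58]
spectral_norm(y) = 0.69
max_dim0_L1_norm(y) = 1.19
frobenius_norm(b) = 1.06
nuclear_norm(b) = 1.75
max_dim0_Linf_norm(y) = 0.45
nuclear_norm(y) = 0.94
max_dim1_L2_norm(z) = 0.49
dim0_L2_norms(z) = [0.61, 0.51, 0.4]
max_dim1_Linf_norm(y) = 0.45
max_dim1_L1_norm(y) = 0.64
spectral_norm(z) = 0.69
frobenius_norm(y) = 0.71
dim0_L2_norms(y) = [0.22, 0.18, 0.65]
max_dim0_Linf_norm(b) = 0.52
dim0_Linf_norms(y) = [0.16, 0.14, 0.45]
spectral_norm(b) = 0.85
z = y + b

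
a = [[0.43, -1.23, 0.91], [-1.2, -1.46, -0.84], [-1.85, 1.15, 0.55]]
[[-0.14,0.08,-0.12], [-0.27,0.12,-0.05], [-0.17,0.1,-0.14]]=a @ [[0.14, -0.07, 0.07], [0.11, -0.05, 0.04], [-0.07, 0.05, -0.11]]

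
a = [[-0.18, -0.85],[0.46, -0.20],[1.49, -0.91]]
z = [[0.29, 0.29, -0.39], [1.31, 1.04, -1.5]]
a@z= [[-1.17, -0.94, 1.35], [-0.13, -0.07, 0.12], [-0.76, -0.51, 0.78]]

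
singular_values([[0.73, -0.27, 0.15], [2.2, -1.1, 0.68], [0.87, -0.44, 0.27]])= [2.86, 0.1, 0.0]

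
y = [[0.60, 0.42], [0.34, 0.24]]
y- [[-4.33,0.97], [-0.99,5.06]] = [[4.93, -0.55], [1.33, -4.82]]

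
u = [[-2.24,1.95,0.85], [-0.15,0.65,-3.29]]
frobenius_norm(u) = 4.56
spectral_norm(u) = 3.45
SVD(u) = [[-0.45, 0.89], [0.89, 0.45]] @ diag([3.4465077454510102, 2.9888600436531307]) @ [[0.26, -0.09, -0.96], [-0.69, 0.68, -0.25]]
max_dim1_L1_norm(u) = 5.04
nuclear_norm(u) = 6.44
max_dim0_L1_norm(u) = 4.14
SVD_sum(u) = [[-0.4, 0.14, 1.51], [0.79, -0.27, -2.95]] + [[-1.84, 1.81, -0.66], [-0.94, 0.92, -0.34]]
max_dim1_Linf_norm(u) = 3.29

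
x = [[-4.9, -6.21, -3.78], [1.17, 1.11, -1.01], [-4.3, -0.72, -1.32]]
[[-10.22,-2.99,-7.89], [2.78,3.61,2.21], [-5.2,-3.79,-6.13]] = x @ [[1.16, 1.30, 1.45], [0.95, 0.43, 0.26], [-0.36, -1.6, -0.22]]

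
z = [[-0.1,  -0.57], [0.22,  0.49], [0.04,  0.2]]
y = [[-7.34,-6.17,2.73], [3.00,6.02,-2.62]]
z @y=[[-0.98, -2.81, 1.22], [-0.14, 1.59, -0.68], [0.31, 0.96, -0.41]]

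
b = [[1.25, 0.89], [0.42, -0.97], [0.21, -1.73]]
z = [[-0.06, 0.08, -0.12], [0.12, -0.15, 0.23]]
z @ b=[[-0.07, 0.08], [0.14, -0.15]]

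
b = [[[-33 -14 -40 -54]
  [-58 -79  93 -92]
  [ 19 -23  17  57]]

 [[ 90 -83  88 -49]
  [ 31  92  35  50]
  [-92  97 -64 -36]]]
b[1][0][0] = 90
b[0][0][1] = -14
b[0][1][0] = -58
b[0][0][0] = -33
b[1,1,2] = 35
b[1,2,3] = -36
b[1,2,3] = -36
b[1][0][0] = 90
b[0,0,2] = -40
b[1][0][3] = -49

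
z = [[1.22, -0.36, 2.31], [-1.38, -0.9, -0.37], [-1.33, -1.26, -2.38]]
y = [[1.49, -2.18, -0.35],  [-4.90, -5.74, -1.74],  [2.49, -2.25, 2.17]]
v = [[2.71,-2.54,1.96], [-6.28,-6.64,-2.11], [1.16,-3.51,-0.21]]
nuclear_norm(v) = 15.78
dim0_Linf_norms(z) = [1.38, 1.26, 2.38]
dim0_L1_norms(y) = [8.88, 10.17, 4.26]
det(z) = 4.30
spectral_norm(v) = 9.57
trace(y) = -2.08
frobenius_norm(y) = 9.11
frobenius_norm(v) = 10.92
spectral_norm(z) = 4.02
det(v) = 51.58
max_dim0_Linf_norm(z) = 2.38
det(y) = -46.99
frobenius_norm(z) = 4.34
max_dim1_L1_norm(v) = 15.03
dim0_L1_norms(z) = [3.93, 2.52, 5.06]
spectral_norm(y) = 7.79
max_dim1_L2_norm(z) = 3.0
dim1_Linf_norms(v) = [2.71, 6.64, 3.51]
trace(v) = -4.14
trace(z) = -2.06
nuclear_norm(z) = 6.21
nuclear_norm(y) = 13.66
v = z + y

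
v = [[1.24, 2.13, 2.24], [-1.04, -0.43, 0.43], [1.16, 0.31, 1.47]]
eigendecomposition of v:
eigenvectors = [[-0.21-0.62j, -0.21+0.62j, 0.75+0.00j], [0.67+0.00j, 0.67-0.00j, -0.16+0.00j], [-0.18+0.30j, (-0.18-0.3j), (0.65+0j)]]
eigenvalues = [(-0.23+1.15j), (-0.23-1.15j), (2.73+0j)]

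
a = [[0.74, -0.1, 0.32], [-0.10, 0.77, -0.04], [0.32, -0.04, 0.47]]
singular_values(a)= [1.0, 0.72, 0.26]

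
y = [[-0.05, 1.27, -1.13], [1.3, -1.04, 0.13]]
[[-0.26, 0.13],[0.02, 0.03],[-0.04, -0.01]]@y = [[0.18, -0.47, 0.31], [0.04, -0.01, -0.02], [-0.01, -0.04, 0.04]]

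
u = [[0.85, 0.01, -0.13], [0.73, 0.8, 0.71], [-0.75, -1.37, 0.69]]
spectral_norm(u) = 1.97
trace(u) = 2.34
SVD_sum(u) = [[0.34, 0.43, -0.07], [0.61, 0.76, -0.12], [-1.00, -1.25, 0.20]] + [[0.04,-0.01,0.13], [0.25,-0.08,0.78], [0.17,-0.05,0.52]] + [[0.47,-0.4,-0.19], [-0.13,0.11,0.05], [0.08,-0.07,-0.03]]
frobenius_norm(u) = 2.31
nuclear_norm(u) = 3.65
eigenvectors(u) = [[-0.66+0.00j, (0.01+0.11j), (0.01-0.11j)], [(0.2+0j), 0.00-0.60j, 0.00+0.60j], [0.73+0.00j, (0.79+0j), (0.79-0j)]]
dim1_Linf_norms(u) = [0.85, 0.8, 1.37]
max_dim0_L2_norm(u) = 1.59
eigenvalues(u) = [(0.99+0j), (0.67+0.95j), (0.67-0.95j)]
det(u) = 1.34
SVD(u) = [[-0.28, -0.14, 0.95], [-0.5, -0.82, -0.27], [0.82, -0.55, 0.16]] @ diag([1.9674406023129523, 0.9989983465306552, 0.6805731261219942]) @ [[-0.62, -0.78, 0.13],  [-0.31, 0.09, -0.95],  [0.72, -0.62, -0.29]]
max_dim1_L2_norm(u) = 1.71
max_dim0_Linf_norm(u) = 1.37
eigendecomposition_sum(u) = [[1.03+0.00j, (0.18+0j), -0.02+0.00j], [-0.31-0.00j, (-0.05+0j), (0.01-0j)], [(-1.14-0j), -0.20+0.00j, (0.02-0j)]] + [[(-0.09+0.04j), (-0.09-0.07j), (-0.06+0.05j)], [(0.52-0.15j), (0.43+0.45j), (0.35-0.26j)], [(0.19+0.68j), (-0.58+0.56j), (0.34+0.46j)]] + [[-0.09-0.04j,-0.09+0.07j,(-0.06-0.05j)], [(0.52+0.15j),0.43-0.45j,(0.35+0.26j)], [0.19-0.68j,-0.58-0.56j,0.34-0.46j]]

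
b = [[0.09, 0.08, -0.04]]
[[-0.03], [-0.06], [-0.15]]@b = [[-0.0,-0.00,0.0], [-0.01,-0.00,0.0], [-0.01,-0.01,0.01]]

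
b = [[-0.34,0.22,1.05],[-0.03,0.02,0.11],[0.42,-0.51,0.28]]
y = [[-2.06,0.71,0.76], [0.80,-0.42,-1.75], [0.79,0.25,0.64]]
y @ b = [[1.00, -0.83, -1.87],[-0.99, 1.06, 0.3],[-0.01, -0.15, 1.04]]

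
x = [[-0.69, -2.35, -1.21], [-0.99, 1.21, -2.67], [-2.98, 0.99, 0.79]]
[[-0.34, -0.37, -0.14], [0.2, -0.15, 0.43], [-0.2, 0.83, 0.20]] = x@ [[0.10, -0.19, -0.05],[0.14, 0.12, 0.12],[-0.05, 0.18, -0.09]]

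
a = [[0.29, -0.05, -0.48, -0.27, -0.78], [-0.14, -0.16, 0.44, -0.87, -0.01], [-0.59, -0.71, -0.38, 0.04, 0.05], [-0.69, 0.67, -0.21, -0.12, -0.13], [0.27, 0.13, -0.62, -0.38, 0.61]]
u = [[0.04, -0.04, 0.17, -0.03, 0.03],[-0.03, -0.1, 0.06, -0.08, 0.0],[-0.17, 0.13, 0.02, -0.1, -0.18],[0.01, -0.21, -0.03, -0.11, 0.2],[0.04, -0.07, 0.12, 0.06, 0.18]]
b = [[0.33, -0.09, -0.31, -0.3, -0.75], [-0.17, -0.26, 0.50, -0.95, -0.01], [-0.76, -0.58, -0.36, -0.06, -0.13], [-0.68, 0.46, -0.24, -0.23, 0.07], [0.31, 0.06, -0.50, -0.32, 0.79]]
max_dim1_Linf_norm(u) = 0.21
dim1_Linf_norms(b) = [0.75, 0.95, 0.76, 0.68, 0.79]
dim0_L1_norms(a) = [1.98, 1.72, 2.13, 1.68, 1.58]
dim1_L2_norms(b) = [0.93, 1.12, 1.03, 0.89, 1.04]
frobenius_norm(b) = 2.25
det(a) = -0.99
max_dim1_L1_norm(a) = 2.01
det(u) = 0.00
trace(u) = 0.03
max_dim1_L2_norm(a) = 1.0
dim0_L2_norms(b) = [1.13, 0.79, 0.89, 1.07, 1.1]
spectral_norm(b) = 1.22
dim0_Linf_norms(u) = [0.17, 0.21, 0.17, 0.11, 0.2]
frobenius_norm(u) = 0.55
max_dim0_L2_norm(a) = 1.0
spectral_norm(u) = 0.44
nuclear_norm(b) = 4.92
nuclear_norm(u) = 1.00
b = u + a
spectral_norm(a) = 1.00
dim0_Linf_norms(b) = [0.76, 0.58, 0.5, 0.95, 0.79]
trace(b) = 0.27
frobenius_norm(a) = 2.23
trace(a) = 0.24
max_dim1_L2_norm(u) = 0.31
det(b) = -0.83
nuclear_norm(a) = 4.99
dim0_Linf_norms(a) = [0.69, 0.71, 0.62, 0.87, 0.78]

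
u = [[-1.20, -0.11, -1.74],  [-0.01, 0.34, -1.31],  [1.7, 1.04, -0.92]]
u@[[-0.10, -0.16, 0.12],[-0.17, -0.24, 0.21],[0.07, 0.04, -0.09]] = [[0.02, 0.15, -0.01], [-0.15, -0.13, 0.19], [-0.41, -0.56, 0.51]]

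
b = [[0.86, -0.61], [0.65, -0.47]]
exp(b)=[[2.06, -0.75], [0.80, 0.43]]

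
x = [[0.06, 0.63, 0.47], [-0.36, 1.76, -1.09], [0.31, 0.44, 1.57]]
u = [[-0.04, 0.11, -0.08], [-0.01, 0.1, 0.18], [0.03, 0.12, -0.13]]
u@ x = [[-0.07, 0.13, -0.26], [0.02, 0.25, 0.17], [-0.08, 0.17, -0.32]]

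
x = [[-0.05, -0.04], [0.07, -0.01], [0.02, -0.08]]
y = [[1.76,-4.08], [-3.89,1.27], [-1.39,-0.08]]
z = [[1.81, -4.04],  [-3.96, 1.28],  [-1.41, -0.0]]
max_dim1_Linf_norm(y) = 4.08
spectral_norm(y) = 5.59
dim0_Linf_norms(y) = [3.89, 4.08]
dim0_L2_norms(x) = [0.09, 0.09]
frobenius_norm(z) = 6.24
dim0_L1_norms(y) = [7.04, 5.43]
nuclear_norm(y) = 8.27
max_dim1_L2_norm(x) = 0.08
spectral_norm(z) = 5.65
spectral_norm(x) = 0.09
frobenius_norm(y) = 6.20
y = x + z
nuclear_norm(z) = 8.29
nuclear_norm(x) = 0.18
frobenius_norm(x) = 0.13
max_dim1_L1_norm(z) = 5.85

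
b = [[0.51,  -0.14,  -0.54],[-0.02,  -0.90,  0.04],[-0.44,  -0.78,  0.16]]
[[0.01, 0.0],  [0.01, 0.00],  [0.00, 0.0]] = b @ [[0.01, -0.0], [-0.01, 0.0], [-0.01, 0.0]]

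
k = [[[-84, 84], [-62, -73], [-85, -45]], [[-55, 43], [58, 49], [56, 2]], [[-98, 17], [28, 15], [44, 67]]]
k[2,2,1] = 67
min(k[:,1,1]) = -73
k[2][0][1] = 17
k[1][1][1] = 49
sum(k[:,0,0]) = -237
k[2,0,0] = -98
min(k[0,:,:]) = -85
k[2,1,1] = 15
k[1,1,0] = 58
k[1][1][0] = 58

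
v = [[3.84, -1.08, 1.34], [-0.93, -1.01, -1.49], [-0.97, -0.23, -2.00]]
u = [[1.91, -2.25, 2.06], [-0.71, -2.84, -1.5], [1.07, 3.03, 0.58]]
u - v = [[-1.93, -1.17, 0.72], [0.22, -1.83, -0.01], [2.04, 3.26, 2.58]]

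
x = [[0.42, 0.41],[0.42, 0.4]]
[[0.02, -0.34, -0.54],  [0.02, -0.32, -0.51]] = x @ [[-0.07, 1.11, 1.73], [0.12, -1.97, -3.08]]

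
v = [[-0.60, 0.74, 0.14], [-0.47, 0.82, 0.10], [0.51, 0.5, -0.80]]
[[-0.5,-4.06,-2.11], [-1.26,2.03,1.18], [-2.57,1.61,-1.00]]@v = [[1.13,-4.75,1.21],[0.4,1.32,-0.92],[0.28,-1.08,0.60]]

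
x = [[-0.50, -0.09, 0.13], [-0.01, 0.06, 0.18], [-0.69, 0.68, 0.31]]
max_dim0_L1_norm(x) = 1.2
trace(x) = -0.13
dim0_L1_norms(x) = [1.2, 0.83, 0.62]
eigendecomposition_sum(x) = [[(-0.02-0j), (0.05+0j), (0.03+0j)],[(-0.09-0j), 0.21+0.00j, (0.13+0j)],[(-0.23-0j), 0.53+0.00j, 0.33+0.00j]] + [[(-0.24-0.05j), -0.07-0.17j, 0.05+0.07j], [(0.04+0.15j), (-0.07+0.09j), (0.03-0.05j)], [-0.23-0.28j, 0.07-0.27j, (-0.01+0.13j)]] + [[(-0.24+0.05j), -0.07+0.17j, 0.05-0.07j], [0.04-0.15j, (-0.07-0.09j), 0.03+0.05j], [-0.23+0.28j, (0.07+0.27j), (-0.01-0.13j)]]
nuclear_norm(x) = 1.63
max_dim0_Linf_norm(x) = 0.69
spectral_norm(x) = 1.08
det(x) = 0.07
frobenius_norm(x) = 1.16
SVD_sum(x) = [[-0.28,0.21,0.12], [-0.08,0.06,0.03], [-0.76,0.57,0.33]] + [[-0.22, -0.30, -0.0], [0.03, 0.03, 0.0], [0.08, 0.11, 0.0]] + [[0.0, -0.00, 0.01], [0.04, -0.03, 0.15], [-0.01, 0.00, -0.02]]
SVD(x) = [[-0.34, 0.94, -0.07], [-0.09, -0.11, -0.99], [-0.93, -0.33, 0.12]] @ diag([1.078831930445053, 0.39628759603429636, 0.15740967912285203]) @ [[0.76, -0.57, -0.33], [-0.60, -0.8, -0.0], [-0.26, 0.20, -0.95]]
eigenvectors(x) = [[(0.09+0j),-0.42+0.32j,(-0.42-0.32j)],[(0.37+0j),(0.3+0.14j),(0.3-0.14j)],[(0.93+0j),(-0.78+0j),-0.78-0.00j]]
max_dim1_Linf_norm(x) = 0.69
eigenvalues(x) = [(0.51+0j), (-0.32+0.17j), (-0.32-0.17j)]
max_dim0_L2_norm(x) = 0.85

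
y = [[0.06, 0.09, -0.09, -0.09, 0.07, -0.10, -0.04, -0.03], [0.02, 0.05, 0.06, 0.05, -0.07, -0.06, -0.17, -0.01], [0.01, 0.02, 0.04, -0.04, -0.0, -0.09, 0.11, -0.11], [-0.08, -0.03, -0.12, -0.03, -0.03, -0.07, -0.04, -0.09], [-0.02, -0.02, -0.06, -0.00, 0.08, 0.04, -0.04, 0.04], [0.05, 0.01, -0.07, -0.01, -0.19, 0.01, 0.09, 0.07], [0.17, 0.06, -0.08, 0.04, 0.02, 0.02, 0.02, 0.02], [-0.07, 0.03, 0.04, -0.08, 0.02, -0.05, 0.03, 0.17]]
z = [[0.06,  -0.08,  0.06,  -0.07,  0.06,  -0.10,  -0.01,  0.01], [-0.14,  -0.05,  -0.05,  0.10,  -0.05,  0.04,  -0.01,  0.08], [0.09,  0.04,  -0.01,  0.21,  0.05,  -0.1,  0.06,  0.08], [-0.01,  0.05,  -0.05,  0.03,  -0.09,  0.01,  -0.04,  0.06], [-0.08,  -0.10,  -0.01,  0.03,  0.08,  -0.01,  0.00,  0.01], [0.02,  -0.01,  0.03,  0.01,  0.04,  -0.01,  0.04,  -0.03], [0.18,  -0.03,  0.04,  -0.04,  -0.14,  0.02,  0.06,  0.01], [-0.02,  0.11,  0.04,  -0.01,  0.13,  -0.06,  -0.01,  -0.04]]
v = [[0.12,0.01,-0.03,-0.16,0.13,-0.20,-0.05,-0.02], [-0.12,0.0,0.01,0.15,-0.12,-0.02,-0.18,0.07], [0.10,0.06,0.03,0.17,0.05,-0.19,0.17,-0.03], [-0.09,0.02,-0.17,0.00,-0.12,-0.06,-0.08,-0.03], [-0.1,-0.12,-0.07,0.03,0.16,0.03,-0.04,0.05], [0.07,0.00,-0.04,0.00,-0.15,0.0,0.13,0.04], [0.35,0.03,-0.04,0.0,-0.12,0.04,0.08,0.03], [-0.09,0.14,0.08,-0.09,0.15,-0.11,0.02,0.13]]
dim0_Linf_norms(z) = [0.18, 0.11, 0.06, 0.21, 0.14, 0.1, 0.06, 0.08]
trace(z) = 0.12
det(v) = 0.00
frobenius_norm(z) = 0.55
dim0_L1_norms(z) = [0.6, 0.47, 0.29, 0.5, 0.64, 0.35, 0.23, 0.32]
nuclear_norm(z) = 1.21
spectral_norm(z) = 0.31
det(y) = 0.00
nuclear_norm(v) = 2.14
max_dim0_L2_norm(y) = 0.24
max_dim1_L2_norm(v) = 0.39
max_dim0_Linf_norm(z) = 0.21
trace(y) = 0.40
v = z + y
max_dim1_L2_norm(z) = 0.28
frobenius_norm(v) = 0.85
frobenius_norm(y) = 0.57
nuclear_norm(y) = 1.42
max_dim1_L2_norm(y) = 0.24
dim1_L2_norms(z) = [0.18, 0.21, 0.28, 0.14, 0.15, 0.08, 0.25, 0.19]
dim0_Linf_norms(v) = [0.35, 0.14, 0.17, 0.17, 0.16, 0.2, 0.18, 0.13]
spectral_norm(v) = 0.50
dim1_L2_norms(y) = [0.21, 0.22, 0.19, 0.2, 0.12, 0.24, 0.21, 0.22]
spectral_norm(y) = 0.27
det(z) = 0.00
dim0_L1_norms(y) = [0.48, 0.31, 0.56, 0.34, 0.48, 0.44, 0.54, 0.54]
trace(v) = 0.52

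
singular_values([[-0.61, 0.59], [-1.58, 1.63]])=[2.42, 0.03]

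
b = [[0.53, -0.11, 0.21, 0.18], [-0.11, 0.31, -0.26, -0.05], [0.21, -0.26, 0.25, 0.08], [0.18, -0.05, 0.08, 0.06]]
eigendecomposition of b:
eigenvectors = [[0.70, -0.62, -0.33, 0.12], [-0.44, -0.67, 0.12, -0.58], [0.5, 0.36, 0.1, -0.78], [0.25, -0.17, 0.93, 0.20]]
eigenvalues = [0.81, 0.34, -0.0, 0.0]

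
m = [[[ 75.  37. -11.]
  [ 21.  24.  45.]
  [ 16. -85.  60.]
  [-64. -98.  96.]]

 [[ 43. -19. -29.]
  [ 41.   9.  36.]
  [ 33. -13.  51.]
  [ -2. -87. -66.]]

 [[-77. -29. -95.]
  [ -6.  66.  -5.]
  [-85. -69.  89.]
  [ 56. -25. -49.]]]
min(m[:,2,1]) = -85.0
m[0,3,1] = -98.0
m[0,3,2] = 96.0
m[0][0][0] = 75.0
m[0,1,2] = 45.0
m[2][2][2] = 89.0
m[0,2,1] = -85.0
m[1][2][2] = 51.0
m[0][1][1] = 24.0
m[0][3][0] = -64.0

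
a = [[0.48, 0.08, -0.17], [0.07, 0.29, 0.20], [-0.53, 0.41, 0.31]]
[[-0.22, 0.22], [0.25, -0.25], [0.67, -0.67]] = a@ [[-0.5, 0.5], [0.80, -0.81], [0.25, -0.25]]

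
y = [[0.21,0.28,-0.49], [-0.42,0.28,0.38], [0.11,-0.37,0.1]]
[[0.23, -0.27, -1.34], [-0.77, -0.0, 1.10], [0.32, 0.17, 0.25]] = y@[[0.59, 2.2, -1.85], [-0.89, 0.71, -0.84], [-0.73, 1.90, 1.46]]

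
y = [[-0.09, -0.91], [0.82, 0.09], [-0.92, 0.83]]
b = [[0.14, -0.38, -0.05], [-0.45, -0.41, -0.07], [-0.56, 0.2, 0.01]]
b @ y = [[-0.28, -0.2],[-0.23, 0.31],[0.21, 0.54]]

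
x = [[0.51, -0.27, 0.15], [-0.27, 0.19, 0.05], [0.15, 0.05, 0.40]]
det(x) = -0.000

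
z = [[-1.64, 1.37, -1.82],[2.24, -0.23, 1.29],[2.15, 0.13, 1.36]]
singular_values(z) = [4.42, 1.25, 0.18]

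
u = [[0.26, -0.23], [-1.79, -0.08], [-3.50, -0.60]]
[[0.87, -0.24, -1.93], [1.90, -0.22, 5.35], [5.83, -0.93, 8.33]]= u@[[-0.85, 0.07, -3.2], [-4.76, 1.14, 4.78]]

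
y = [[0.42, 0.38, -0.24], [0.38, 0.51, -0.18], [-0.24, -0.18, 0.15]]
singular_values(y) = [0.96, 0.12, 0.0]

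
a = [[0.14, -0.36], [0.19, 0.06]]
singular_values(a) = [0.39, 0.2]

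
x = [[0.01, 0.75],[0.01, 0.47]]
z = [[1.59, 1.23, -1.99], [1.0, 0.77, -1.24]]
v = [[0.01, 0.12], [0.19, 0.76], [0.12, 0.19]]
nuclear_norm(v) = 0.89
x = z @ v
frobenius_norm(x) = 0.89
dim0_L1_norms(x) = [0.02, 1.22]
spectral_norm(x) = 0.89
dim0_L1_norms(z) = [2.59, 2.0, 3.23]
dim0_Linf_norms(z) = [1.59, 1.23, 1.99]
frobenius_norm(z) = 3.34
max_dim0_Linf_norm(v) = 0.76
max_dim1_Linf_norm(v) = 0.76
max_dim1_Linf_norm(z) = 1.99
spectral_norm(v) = 0.82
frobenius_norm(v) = 0.82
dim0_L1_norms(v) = [0.32, 1.07]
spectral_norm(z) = 3.34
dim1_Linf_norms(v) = [0.12, 0.76, 0.19]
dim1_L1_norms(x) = [0.76, 0.48]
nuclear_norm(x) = 0.89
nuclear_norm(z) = 3.34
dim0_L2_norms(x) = [0.01, 0.89]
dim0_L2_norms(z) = [1.88, 1.45, 2.34]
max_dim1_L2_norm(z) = 2.83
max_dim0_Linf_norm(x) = 0.75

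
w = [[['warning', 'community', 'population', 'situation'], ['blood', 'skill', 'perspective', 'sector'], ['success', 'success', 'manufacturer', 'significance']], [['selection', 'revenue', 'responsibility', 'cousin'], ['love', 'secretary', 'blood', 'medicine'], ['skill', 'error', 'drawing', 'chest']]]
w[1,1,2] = 'blood'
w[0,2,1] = 'success'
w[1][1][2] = 'blood'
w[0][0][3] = 'situation'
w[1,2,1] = 'error'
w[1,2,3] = 'chest'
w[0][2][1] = 'success'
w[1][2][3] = 'chest'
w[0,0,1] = 'community'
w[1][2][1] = 'error'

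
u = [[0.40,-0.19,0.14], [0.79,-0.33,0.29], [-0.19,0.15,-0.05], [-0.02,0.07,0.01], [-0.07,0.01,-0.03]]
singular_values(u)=[1.05, 0.09, 0.0]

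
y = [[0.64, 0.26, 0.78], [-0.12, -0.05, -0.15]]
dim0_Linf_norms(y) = [0.64, 0.26, 0.78]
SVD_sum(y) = [[0.64, 0.26, 0.78], [-0.12, -0.05, -0.15]] + [[0.00, -0.0, -0.0], [0.0, -0.00, -0.00]]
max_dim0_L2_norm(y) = 0.79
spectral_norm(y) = 1.06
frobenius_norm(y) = 1.06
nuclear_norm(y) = 1.06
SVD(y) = [[-0.98, 0.19], [0.19, 0.98]] @ diag([1.0606574899949293, 0.0023851452066272383]) @ [[-0.61, -0.25, -0.75], [0.79, -0.19, -0.58]]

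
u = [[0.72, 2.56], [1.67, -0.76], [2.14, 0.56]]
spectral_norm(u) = 3.07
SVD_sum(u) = [[1.67, 1.48], [0.56, 0.5], [1.48, 1.31]] + [[-0.95,1.08], [1.11,-1.26], [0.66,-0.75]]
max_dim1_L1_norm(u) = 3.28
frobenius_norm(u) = 3.92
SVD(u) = [[-0.73,0.59], [-0.24,-0.69], [-0.64,-0.41]] @ diag([3.074407464158783, 2.424813135960122]) @ [[-0.75, -0.66], [-0.66, 0.75]]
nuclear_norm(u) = 5.50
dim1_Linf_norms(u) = [2.56, 1.67, 2.14]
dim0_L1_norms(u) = [4.53, 3.88]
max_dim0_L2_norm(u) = 2.81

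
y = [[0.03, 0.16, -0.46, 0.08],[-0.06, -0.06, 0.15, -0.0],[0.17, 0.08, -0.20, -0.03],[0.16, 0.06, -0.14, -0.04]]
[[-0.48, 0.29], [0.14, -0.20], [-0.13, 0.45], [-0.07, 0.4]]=y @[[1.14, 1.88],[0.19, 0.17],[1.45, -0.52],[1.55, -0.41]]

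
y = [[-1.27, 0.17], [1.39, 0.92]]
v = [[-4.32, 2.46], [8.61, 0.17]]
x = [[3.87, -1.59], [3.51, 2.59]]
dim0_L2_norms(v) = [9.63, 2.47]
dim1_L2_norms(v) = [4.97, 8.61]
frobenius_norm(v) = 9.94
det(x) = 15.60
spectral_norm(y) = 1.98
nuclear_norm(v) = 11.95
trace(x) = 6.46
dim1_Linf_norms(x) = [3.87, 3.51]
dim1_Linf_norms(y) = [1.27, 1.39]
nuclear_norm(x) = 8.23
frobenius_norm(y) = 2.10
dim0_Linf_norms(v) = [8.61, 2.46]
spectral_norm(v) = 9.68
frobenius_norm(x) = 6.04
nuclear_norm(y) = 2.69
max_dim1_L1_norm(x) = 6.1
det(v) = -21.91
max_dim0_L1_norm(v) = 12.93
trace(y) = -0.35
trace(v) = -4.15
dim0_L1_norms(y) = [2.66, 1.09]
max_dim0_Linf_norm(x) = 3.87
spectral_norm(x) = 5.27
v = y @ x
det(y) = -1.40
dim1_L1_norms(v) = [6.78, 8.78]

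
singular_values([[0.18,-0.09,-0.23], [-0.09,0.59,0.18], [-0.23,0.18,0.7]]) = [0.91, 0.47, 0.09]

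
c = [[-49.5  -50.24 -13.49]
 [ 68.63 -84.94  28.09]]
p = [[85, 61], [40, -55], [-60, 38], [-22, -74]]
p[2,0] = -60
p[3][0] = -22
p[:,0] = [85, 40, -60, -22]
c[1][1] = -84.94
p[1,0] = 40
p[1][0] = 40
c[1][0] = 68.63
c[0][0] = -49.5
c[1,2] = 28.09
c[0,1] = -50.24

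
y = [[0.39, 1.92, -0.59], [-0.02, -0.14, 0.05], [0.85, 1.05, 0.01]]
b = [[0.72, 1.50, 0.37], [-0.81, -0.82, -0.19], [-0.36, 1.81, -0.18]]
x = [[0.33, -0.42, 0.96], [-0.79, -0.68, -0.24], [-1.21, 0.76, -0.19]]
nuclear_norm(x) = 3.46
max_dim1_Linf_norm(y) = 1.92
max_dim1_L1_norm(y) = 2.9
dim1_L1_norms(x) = [1.71, 1.71, 2.16]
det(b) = -0.41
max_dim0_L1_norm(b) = 4.13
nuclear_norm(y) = 3.00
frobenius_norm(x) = 2.10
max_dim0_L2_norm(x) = 1.48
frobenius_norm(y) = 2.46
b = x + y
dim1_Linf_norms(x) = [0.96, 0.79, 1.21]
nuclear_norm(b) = 3.79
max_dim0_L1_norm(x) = 2.33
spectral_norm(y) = 2.38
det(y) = 0.00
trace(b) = -0.28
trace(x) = -0.54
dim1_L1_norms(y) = [2.9, 0.21, 1.91]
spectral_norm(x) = 1.68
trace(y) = 0.26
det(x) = -1.32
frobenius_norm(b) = 2.78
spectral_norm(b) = 2.54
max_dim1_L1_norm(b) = 2.59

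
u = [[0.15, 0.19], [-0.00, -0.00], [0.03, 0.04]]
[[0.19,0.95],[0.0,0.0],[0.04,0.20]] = u @ [[3.21, 2.28], [-1.53, 3.18]]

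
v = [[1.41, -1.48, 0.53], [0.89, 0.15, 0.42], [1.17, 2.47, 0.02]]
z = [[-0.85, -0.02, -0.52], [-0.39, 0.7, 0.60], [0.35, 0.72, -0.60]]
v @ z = [[-0.44, -0.68, -1.94], [-0.67, 0.39, -0.62], [-1.95, 1.72, 0.86]]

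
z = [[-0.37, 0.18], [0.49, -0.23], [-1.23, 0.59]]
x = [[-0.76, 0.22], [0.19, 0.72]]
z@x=[[0.32, 0.05],  [-0.42, -0.06],  [1.05, 0.15]]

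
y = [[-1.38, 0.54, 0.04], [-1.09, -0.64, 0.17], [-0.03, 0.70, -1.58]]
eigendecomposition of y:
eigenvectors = [[(-0.27+0.44j),-0.27-0.44j,(0.06+0j)], [(-0.67+0j),(-0.67-0j),(-0.1+0j)], [(-0.39+0.37j),-0.39-0.37j,(0.99+0j)]]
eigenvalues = [(-0.97+0.62j), (-0.97-0.62j), (-1.65+0j)]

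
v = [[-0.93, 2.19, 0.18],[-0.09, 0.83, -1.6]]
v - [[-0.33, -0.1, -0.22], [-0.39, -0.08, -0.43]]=[[-0.60, 2.29, 0.40], [0.3, 0.91, -1.17]]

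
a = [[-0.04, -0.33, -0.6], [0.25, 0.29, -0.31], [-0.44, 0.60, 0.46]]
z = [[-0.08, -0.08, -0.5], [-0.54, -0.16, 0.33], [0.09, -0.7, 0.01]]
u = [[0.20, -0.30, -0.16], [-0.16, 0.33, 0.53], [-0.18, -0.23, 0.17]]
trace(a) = 0.71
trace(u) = 0.70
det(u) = 0.04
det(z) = -0.22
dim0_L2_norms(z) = [0.55, 0.72, 0.6]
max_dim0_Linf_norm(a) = 0.6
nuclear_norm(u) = 1.24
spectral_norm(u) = 0.73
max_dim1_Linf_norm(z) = 0.7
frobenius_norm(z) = 1.09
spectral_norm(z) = 0.73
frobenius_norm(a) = 1.22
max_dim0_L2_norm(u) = 0.58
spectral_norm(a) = 1.05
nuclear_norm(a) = 1.90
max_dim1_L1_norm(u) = 1.02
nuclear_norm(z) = 1.85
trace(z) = -0.23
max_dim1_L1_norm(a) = 1.5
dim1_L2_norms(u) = [0.39, 0.64, 0.34]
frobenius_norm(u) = 0.83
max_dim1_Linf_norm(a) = 0.6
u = z @ a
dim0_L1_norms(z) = [0.71, 0.94, 0.84]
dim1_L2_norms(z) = [0.51, 0.65, 0.71]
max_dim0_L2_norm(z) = 0.72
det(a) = -0.19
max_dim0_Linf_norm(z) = 0.7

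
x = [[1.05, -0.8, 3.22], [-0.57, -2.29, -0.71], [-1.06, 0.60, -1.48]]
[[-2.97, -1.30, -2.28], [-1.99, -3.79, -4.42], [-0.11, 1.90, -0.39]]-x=[[-4.02,  -0.5,  -5.5], [-1.42,  -1.50,  -3.71], [0.95,  1.30,  1.09]]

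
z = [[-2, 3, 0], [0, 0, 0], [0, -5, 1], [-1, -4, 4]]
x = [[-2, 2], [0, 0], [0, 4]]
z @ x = [[4, -4], [0, 0], [0, 4], [2, 14]]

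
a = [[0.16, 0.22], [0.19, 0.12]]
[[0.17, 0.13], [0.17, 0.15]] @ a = [[0.05, 0.05], [0.06, 0.06]]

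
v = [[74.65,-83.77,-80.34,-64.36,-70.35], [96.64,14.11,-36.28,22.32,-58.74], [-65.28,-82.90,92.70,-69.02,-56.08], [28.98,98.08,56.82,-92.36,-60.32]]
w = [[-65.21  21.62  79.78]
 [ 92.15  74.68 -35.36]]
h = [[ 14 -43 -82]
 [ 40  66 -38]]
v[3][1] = 98.08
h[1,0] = 40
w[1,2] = -35.36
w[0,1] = 21.62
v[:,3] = [-64.36, 22.32, -69.02, -92.36]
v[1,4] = -58.74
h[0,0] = 14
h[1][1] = 66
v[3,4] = -60.32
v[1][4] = -58.74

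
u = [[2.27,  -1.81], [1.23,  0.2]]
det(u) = 2.68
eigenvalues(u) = [(1.23+1.07j), (1.23-1.07j)]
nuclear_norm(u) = 3.92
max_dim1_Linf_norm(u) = 2.27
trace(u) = 2.47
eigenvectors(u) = [[(0.77+0j), 0.77-0.00j], [(0.44-0.46j), (0.44+0.46j)]]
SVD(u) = [[-0.95, -0.3], [-0.30, 0.95]] @ diag([3.0333356282276855, 0.8836147161090918]) @ [[-0.84, 0.55],  [0.55, 0.84]]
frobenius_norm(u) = 3.16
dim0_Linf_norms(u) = [2.27, 1.81]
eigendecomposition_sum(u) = [[(1.14-0.06j), -0.90+1.04j], [(0.62-0.71j), (0.1+1.13j)]] + [[1.13+0.06j, (-0.9-1.04j)],  [(0.62+0.71j), (0.1-1.13j)]]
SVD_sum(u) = [[2.42,-1.59], [0.77,-0.5]] + [[-0.15, -0.22], [0.46, 0.70]]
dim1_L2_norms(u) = [2.9, 1.25]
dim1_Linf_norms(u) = [2.27, 1.23]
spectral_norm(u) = 3.03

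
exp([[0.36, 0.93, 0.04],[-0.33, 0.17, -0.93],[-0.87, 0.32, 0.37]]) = [[1.38, 1.13, -0.51], [0.13, 0.98, -1.14], [-1.23, -0.14, 1.40]]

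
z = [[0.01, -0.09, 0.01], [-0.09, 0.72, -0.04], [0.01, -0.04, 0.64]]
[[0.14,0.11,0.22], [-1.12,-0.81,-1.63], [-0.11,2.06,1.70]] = z @ [[0.77,3.26,-1.07], [-1.47,-0.54,-2.25], [-0.28,3.14,2.54]]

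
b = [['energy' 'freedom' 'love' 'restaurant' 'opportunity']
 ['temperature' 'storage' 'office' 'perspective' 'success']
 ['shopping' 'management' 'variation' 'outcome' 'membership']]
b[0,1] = 'freedom'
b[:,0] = ['energy', 'temperature', 'shopping']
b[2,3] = 'outcome'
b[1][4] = 'success'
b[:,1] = ['freedom', 'storage', 'management']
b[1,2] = 'office'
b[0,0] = 'energy'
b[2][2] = 'variation'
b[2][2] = 'variation'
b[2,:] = ['shopping', 'management', 'variation', 'outcome', 'membership']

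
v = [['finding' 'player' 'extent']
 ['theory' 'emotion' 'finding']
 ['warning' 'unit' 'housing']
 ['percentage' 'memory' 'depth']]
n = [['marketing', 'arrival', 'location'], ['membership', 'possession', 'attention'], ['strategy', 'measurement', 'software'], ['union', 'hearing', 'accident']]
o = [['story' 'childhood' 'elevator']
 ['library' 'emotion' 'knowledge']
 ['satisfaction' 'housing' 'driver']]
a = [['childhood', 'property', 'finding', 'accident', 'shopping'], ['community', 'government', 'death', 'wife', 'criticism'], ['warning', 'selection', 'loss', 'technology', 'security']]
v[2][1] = 'unit'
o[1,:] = ['library', 'emotion', 'knowledge']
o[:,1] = ['childhood', 'emotion', 'housing']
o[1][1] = 'emotion'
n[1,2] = 'attention'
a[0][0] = 'childhood'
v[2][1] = 'unit'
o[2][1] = 'housing'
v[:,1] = ['player', 'emotion', 'unit', 'memory']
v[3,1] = 'memory'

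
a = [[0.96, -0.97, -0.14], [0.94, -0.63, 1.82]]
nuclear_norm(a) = 3.43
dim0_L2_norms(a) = [1.34, 1.16, 1.83]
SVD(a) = [[-0.37,-0.93], [-0.93,0.37]] @ diag([2.255484892261477, 1.1780440996754884]) @ [[-0.54, 0.42, -0.73], [-0.47, 0.57, 0.68]]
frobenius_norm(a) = 2.54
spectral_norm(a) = 2.26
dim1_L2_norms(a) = [1.37, 2.14]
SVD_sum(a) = [[0.45, -0.34, 0.60], [1.14, -0.88, 1.53]] + [[0.51, -0.63, -0.74], [-0.20, 0.25, 0.29]]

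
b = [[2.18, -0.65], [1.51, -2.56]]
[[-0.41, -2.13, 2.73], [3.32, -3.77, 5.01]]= b@[[-0.7, -0.65, 0.81], [-1.71, 1.09, -1.48]]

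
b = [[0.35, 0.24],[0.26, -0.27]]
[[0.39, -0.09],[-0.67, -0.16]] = b @[[-0.36, -0.40], [2.14, 0.20]]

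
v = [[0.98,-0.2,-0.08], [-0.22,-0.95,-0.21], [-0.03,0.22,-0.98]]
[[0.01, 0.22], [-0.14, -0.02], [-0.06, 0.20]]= v @ [[0.04, 0.21], [0.12, 0.02], [0.09, -0.21]]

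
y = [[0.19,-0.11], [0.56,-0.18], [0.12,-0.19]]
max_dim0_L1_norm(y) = 0.87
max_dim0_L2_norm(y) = 0.6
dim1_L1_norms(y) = [0.3, 0.74, 0.31]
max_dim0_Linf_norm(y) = 0.56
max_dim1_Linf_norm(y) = 0.56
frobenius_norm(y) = 0.67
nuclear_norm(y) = 0.79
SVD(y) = [[-0.33, 0.2], [-0.90, -0.36], [-0.28, 0.91]] @ diag([0.6517427840044074, 0.14117841017019717]) @ [[-0.92, 0.39], [-0.39, -0.92]]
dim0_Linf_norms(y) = [0.56, 0.19]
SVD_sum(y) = [[0.2, -0.08], [0.54, -0.23], [0.17, -0.07]] + [[-0.01, -0.03], [0.02, 0.05], [-0.05, -0.12]]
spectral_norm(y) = 0.65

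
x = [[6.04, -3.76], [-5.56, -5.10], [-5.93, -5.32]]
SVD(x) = [[-0.27, -0.96], [0.66, -0.19], [0.70, -0.19]] @ diag([11.243760374740283, 6.677421106641414]) @ [[-0.84, -0.54], [-0.54, 0.84]]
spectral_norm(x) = 11.24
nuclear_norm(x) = 17.92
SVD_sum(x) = [[2.57,1.65], [-6.26,-4.01], [-6.62,-4.25]] + [[3.47, -5.41], [0.70, -1.09], [0.69, -1.07]]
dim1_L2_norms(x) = [7.11, 7.54, 7.97]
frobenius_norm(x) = 13.08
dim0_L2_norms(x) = [10.13, 8.27]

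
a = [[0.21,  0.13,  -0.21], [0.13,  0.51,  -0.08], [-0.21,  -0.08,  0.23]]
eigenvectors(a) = [[-0.45, -0.74, -0.49], [-0.8, 0.09, 0.60], [0.40, -0.67, 0.63]]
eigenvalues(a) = [0.62, 0.01, 0.32]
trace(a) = 0.95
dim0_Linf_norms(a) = [0.21, 0.51, 0.23]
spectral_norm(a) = 0.62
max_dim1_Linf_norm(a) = 0.51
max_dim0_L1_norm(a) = 0.72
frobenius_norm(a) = 0.70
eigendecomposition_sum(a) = [[0.13, 0.23, -0.11], [0.23, 0.4, -0.20], [-0.11, -0.2, 0.10]] + [[0.0, -0.00, 0.0],[-0.0, 0.00, -0.0],[0.0, -0.00, 0.0]] + [[0.08, -0.09, -0.10], [-0.09, 0.11, 0.12], [-0.1, 0.12, 0.13]]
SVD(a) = [[-0.45, 0.49, 0.74], [-0.80, -0.60, -0.09], [0.40, -0.63, 0.67]] @ diag([0.6245753699178154, 0.3190053288964155, 0.006419301185768877]) @ [[-0.45, -0.8, 0.4], [0.49, -0.6, -0.63], [0.74, -0.09, 0.67]]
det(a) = 0.00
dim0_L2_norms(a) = [0.32, 0.53, 0.32]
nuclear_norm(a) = 0.95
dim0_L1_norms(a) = [0.55, 0.72, 0.52]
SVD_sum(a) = [[0.13,0.23,-0.11], [0.23,0.40,-0.2], [-0.11,-0.20,0.10]] + [[0.08, -0.09, -0.10], [-0.09, 0.11, 0.12], [-0.1, 0.12, 0.13]] + [[0.0, -0.00, 0.0],[-0.00, 0.0, -0.0],[0.0, -0.00, 0.0]]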